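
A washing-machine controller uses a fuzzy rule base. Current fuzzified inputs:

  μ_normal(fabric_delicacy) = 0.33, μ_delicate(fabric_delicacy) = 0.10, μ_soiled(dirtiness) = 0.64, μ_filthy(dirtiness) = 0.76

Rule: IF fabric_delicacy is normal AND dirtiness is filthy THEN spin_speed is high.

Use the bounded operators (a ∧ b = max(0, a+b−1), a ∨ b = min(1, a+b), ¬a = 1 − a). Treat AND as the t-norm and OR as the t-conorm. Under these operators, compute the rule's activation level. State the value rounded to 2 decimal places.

firing strength: normal=0.33, filthy=0.76; AND[max(0, a+b−1)] → w = 0.09

0.09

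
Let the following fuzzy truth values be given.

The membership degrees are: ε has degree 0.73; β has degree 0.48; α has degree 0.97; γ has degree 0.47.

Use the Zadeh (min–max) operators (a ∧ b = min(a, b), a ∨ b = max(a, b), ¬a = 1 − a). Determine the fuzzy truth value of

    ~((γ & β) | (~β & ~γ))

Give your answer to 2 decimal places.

γ & β = min(a, b) on (0.47, 0.48) = 0.47
~β = 1 − 0.48 = 0.52
~γ = 1 − 0.47 = 0.53
~β & ~γ = min(a, b) on (0.52, 0.53) = 0.52
(γ & β) | (~β & ~γ) = max(a, b) on (0.47, 0.52) = 0.52
~((γ & β) | (~β & ~γ)) = 1 − 0.52 = 0.48

0.48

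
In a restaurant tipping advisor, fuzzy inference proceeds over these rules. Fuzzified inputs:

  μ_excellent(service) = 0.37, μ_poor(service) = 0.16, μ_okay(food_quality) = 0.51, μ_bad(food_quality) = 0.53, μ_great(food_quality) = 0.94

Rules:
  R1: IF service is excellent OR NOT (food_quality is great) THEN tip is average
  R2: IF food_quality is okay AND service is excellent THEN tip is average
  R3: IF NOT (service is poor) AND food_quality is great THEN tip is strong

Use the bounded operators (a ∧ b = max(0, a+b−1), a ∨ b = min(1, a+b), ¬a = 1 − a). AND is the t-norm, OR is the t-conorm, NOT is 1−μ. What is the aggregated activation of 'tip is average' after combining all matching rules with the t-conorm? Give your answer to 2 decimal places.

0.43

R1: excellent=0.37, ¬great=1−0.94=0.06; OR[min(1, a+b)] → w = 0.43
R2: okay=0.51, excellent=0.37; AND[max(0, a+b−1)] → w = 0.00
R3: ¬poor=1−0.16=0.84, great=0.94; AND[max(0, a+b−1)] → w = 0.78
Rules with consequent 'average': {R1, R2} → strengths 0.43, 0.00
Aggregate via t-conorm [min(1, a+b)]: 0.43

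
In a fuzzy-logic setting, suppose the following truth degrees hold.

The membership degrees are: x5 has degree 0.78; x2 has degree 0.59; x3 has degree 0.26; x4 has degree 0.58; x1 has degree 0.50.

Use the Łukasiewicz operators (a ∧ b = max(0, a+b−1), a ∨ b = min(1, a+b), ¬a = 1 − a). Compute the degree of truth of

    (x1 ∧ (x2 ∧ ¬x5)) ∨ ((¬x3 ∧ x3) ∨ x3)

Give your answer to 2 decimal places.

0.26

¬x5 = 1 − 0.78 = 0.22
x2 ∧ ¬x5 = max(0, a+b−1) on (0.59, 0.22) = 0.00
x1 ∧ (x2 ∧ ¬x5) = max(0, a+b−1) on (0.50, 0.00) = 0.00
¬x3 = 1 − 0.26 = 0.74
¬x3 ∧ x3 = max(0, a+b−1) on (0.74, 0.26) = 0.00
(¬x3 ∧ x3) ∨ x3 = min(1, a+b) on (0.00, 0.26) = 0.26
(x1 ∧ (x2 ∧ ¬x5)) ∨ ((¬x3 ∧ x3) ∨ x3) = min(1, a+b) on (0.00, 0.26) = 0.26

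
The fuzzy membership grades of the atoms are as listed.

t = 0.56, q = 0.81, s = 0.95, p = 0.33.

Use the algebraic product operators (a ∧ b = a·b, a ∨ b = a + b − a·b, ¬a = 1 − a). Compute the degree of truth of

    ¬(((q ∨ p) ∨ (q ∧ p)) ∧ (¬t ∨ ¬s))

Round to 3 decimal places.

q ∨ p = a + b − a·b on (0.8100, 0.3300) = 0.8727
q ∧ p = a·b on (0.8100, 0.3300) = 0.2673
(q ∨ p) ∨ (q ∧ p) = a + b − a·b on (0.8727, 0.2673) = 0.9067
¬t = 1 − 0.5600 = 0.4400
¬s = 1 − 0.9500 = 0.0500
¬t ∨ ¬s = a + b − a·b on (0.4400, 0.0500) = 0.4680
((q ∨ p) ∨ (q ∧ p)) ∧ (¬t ∨ ¬s) = a·b on (0.9067, 0.4680) = 0.4243
¬(((q ∨ p) ∨ (q ∧ p)) ∧ (¬t ∨ ¬s)) = 1 − 0.4243 = 0.5757

0.576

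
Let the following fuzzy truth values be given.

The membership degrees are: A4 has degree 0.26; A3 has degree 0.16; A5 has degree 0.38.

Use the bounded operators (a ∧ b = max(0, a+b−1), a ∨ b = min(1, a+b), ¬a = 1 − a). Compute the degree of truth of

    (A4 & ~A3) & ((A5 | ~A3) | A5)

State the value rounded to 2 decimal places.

~A3 = 1 − 0.16 = 0.84
A4 & ~A3 = max(0, a+b−1) on (0.26, 0.84) = 0.10
~A3 = 1 − 0.16 = 0.84
A5 | ~A3 = min(1, a+b) on (0.38, 0.84) = 1.00
(A5 | ~A3) | A5 = min(1, a+b) on (1.00, 0.38) = 1.00
(A4 & ~A3) & ((A5 | ~A3) | A5) = max(0, a+b−1) on (0.10, 1.00) = 0.10

0.10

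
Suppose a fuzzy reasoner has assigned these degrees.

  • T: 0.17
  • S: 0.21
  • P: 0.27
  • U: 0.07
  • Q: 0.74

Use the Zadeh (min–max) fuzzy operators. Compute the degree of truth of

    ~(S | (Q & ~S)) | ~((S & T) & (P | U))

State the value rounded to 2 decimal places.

~S = 1 − 0.21 = 0.79
Q & ~S = min(a, b) on (0.74, 0.79) = 0.74
S | (Q & ~S) = max(a, b) on (0.21, 0.74) = 0.74
~(S | (Q & ~S)) = 1 − 0.74 = 0.26
S & T = min(a, b) on (0.21, 0.17) = 0.17
P | U = max(a, b) on (0.27, 0.07) = 0.27
(S & T) & (P | U) = min(a, b) on (0.17, 0.27) = 0.17
~((S & T) & (P | U)) = 1 − 0.17 = 0.83
~(S | (Q & ~S)) | ~((S & T) & (P | U)) = max(a, b) on (0.26, 0.83) = 0.83

0.83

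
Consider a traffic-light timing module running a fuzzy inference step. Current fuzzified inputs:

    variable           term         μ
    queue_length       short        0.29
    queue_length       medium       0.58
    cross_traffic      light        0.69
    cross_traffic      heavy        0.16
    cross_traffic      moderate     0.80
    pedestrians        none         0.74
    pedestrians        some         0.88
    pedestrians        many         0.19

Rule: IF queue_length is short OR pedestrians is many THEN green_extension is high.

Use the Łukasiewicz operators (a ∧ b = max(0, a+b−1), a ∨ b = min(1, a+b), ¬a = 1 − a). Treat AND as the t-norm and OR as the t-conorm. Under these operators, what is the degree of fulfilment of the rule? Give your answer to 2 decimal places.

0.48

firing strength: short=0.29, many=0.19; OR[min(1, a+b)] → w = 0.48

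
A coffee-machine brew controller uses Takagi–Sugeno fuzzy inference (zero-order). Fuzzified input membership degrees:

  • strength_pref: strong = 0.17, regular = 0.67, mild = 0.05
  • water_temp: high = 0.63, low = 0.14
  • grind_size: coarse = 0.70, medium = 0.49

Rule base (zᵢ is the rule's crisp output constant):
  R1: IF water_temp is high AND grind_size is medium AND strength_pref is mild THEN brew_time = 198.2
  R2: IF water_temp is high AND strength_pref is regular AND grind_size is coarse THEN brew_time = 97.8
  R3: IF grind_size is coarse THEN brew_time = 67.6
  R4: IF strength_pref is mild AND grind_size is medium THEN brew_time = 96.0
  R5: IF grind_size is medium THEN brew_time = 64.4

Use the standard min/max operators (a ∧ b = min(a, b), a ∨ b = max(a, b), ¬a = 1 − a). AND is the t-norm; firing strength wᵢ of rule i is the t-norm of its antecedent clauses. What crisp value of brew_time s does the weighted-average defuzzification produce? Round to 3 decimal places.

80.833

R1 (z=198.2): high=0.63, medium=0.49, mild=0.05; AND[min(a, b)] → w = 0.05
R2 (z=97.8): high=0.63, regular=0.67, coarse=0.70; AND[min(a, b)] → w = 0.63
R3 (z=67.6): coarse=0.70 → w = 0.70
R4 (z=96.0): mild=0.05, medium=0.49; AND[min(a, b)] → w = 0.05
R5 (z=64.4): medium=0.49 → w = 0.49
Weighted average = (0.05·198.2 + 0.63·97.8 + 0.70·67.6 + 0.05·96.0 + 0.49·64.4) / (0.05 + 0.63 + 0.70 + 0.05 + 0.49)
  = 155.2000 / 1.9200 = 80.833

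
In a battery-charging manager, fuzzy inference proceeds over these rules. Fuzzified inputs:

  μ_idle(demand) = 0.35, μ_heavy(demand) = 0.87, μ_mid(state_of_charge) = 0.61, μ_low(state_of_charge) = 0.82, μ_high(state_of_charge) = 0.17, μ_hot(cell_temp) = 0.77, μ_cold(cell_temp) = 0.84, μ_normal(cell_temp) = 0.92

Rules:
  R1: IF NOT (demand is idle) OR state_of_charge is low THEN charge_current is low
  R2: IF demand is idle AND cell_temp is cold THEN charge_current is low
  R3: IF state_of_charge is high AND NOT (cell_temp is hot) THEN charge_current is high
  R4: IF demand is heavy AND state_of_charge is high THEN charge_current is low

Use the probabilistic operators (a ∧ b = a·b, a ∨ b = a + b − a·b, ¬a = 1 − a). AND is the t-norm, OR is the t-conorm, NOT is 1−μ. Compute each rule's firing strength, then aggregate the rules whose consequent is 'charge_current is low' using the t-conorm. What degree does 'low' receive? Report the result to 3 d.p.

0.962

R1: ¬idle=1−0.35=0.65, low=0.82; OR[a + b − a·b] → w = 0.9370
R2: idle=0.35, cold=0.84; AND[a·b] → w = 0.2940
R3: high=0.17, ¬hot=1−0.77=0.23; AND[a·b] → w = 0.0391
R4: heavy=0.87, high=0.17; AND[a·b] → w = 0.1479
Rules with consequent 'low': {R1, R2, R4} → strengths 0.9370, 0.2940, 0.1479
Aggregate via t-conorm [a + b − a·b]: 0.9621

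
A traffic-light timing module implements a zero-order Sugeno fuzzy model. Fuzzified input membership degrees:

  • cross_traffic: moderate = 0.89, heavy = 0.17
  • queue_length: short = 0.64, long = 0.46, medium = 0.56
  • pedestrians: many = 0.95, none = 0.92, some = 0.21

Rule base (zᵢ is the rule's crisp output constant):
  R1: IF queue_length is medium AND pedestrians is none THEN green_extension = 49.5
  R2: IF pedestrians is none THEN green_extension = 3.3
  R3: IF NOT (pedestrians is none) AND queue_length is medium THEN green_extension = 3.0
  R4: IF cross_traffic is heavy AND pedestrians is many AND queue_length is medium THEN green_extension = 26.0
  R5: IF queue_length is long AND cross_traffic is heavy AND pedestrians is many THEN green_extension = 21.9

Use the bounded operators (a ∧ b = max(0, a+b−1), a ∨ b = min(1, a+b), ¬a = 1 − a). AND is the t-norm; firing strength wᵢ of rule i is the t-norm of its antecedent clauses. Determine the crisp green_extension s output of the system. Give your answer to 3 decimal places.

R1 (z=49.5): medium=0.56, none=0.92; AND[max(0, a+b−1)] → w = 0.48
R2 (z=3.3): none=0.92 → w = 0.92
R3 (z=3.0): ¬none=1−0.92=0.08, medium=0.56; AND[max(0, a+b−1)] → w = 0.00
R4 (z=26.0): heavy=0.17, many=0.95, medium=0.56; AND[max(0, a+b−1)] → w = 0.00
R5 (z=21.9): long=0.46, heavy=0.17, many=0.95; AND[max(0, a+b−1)] → w = 0.00
Weighted average = (0.48·49.5 + 0.92·3.3 + 0.00·3.0 + 0.00·26.0 + 0.00·21.9) / (0.48 + 0.92 + 0.00 + 0.00 + 0.00)
  = 26.7960 / 1.4000 = 19.140

19.140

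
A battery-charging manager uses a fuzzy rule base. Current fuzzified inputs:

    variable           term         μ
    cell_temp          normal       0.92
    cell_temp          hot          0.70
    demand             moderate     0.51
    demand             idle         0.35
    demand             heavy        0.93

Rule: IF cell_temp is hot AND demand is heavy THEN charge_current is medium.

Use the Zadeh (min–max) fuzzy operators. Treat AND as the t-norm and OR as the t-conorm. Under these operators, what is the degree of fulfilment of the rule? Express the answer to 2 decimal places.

firing strength: hot=0.70, heavy=0.93; AND[min(a, b)] → w = 0.70

0.70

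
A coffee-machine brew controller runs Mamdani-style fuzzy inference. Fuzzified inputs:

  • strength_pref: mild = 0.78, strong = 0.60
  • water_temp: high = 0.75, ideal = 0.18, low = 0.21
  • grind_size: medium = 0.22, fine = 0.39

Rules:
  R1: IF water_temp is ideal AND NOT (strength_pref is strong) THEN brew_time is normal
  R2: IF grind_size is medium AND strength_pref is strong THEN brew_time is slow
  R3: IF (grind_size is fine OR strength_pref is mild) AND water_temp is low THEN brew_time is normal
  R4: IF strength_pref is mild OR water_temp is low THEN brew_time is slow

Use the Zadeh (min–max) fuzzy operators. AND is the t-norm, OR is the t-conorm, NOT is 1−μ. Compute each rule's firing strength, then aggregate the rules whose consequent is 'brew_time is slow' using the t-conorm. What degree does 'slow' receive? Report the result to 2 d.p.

R1: ideal=0.18, ¬strong=1−0.60=0.40; AND[min(a, b)] → w = 0.18
R2: medium=0.22, strong=0.60; AND[min(a, b)] → w = 0.22
R3: (fine=0.39 OR mild=0.78) = 0.78; AND[min(a, b)] with low=0.21 → w = 0.21
R4: mild=0.78, low=0.21; OR[max(a, b)] → w = 0.78
Rules with consequent 'slow': {R2, R4} → strengths 0.22, 0.78
Aggregate via t-conorm [max(a, b)]: 0.78

0.78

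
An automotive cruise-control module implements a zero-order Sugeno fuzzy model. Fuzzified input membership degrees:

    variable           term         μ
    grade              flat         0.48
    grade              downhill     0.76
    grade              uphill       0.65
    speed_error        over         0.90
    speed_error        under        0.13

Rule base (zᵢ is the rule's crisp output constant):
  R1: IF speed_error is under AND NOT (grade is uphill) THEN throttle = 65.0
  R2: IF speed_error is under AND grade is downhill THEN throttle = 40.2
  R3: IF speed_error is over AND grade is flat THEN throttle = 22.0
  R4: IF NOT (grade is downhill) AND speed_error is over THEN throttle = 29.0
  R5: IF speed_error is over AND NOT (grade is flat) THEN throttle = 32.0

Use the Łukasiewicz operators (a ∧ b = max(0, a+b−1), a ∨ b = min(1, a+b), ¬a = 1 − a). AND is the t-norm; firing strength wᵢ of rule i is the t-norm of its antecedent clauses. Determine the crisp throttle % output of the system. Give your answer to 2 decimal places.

27.51

R1 (z=65.0): under=0.13, ¬uphill=1−0.65=0.35; AND[max(0, a+b−1)] → w = 0.00
R2 (z=40.2): under=0.13, downhill=0.76; AND[max(0, a+b−1)] → w = 0.00
R3 (z=22.0): over=0.90, flat=0.48; AND[max(0, a+b−1)] → w = 0.38
R4 (z=29.0): ¬downhill=1−0.76=0.24, over=0.90; AND[max(0, a+b−1)] → w = 0.14
R5 (z=32.0): over=0.90, ¬flat=1−0.48=0.52; AND[max(0, a+b−1)] → w = 0.42
Weighted average = (0.00·65.0 + 0.00·40.2 + 0.38·22.0 + 0.14·29.0 + 0.42·32.0) / (0.00 + 0.00 + 0.38 + 0.14 + 0.42)
  = 25.8600 / 0.9400 = 27.51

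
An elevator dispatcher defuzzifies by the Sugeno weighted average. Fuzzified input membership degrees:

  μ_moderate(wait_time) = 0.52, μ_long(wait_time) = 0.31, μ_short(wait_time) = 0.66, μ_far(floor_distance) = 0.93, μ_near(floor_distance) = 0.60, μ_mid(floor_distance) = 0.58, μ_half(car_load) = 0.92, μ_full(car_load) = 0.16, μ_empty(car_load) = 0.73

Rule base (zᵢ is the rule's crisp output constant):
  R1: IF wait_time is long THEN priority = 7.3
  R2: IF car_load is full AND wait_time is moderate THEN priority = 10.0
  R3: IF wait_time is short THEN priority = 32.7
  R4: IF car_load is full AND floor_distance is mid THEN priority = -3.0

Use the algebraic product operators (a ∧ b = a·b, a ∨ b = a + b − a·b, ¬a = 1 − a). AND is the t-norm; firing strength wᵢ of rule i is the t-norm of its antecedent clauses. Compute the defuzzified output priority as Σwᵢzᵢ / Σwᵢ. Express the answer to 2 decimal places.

R1 (z=7.3): long=0.31 → w = 0.3100
R2 (z=10.0): full=0.16, moderate=0.52; AND[a·b] → w = 0.0832
R3 (z=32.7): short=0.66 → w = 0.6600
R4 (z=-3.0): full=0.16, mid=0.58; AND[a·b] → w = 0.0928
Weighted average = (0.3100·7.3 + 0.0832·10.0 + 0.6600·32.7 + 0.0928·-3.0) / (0.3100 + 0.0832 + 0.6600 + 0.0928)
  = 24.3986 / 1.1460 = 21.29

21.29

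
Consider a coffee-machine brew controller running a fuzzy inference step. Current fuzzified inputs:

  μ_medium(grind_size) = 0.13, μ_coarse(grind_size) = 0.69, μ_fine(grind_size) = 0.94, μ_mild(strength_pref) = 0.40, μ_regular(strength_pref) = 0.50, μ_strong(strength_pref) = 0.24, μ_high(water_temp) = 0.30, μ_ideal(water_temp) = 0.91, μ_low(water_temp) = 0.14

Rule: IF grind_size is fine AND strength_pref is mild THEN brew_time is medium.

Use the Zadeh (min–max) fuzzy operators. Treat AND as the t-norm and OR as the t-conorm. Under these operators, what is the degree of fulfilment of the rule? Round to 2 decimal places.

0.40

firing strength: fine=0.94, mild=0.40; AND[min(a, b)] → w = 0.40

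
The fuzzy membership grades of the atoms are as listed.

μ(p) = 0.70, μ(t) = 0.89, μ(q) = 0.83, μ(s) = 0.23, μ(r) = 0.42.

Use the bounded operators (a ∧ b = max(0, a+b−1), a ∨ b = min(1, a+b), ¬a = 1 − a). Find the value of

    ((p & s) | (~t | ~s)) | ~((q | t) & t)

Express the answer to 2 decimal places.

0.99

p & s = max(0, a+b−1) on (0.70, 0.23) = 0.00
~t = 1 − 0.89 = 0.11
~s = 1 − 0.23 = 0.77
~t | ~s = min(1, a+b) on (0.11, 0.77) = 0.88
(p & s) | (~t | ~s) = min(1, a+b) on (0.00, 0.88) = 0.88
q | t = min(1, a+b) on (0.83, 0.89) = 1.00
(q | t) & t = max(0, a+b−1) on (1.00, 0.89) = 0.89
~((q | t) & t) = 1 − 0.89 = 0.11
((p & s) | (~t | ~s)) | ~((q | t) & t) = min(1, a+b) on (0.88, 0.11) = 0.99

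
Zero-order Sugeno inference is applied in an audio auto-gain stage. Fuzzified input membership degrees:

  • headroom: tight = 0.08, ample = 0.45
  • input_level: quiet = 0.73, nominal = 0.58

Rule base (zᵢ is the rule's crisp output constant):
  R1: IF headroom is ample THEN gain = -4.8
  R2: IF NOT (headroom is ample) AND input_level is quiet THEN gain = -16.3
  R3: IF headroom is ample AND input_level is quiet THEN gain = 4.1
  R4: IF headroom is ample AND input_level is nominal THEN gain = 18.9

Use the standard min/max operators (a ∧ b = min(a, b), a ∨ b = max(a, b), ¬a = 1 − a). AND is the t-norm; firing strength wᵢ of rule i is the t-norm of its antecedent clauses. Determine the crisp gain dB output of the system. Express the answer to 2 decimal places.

-0.41

R1 (z=-4.8): ample=0.45 → w = 0.45
R2 (z=-16.3): ¬ample=1−0.45=0.55, quiet=0.73; AND[min(a, b)] → w = 0.55
R3 (z=4.1): ample=0.45, quiet=0.73; AND[min(a, b)] → w = 0.45
R4 (z=18.9): ample=0.45, nominal=0.58; AND[min(a, b)] → w = 0.45
Weighted average = (0.45·-4.8 + 0.55·-16.3 + 0.45·4.1 + 0.45·18.9) / (0.45 + 0.55 + 0.45 + 0.45)
  = -0.7750 / 1.9000 = -0.41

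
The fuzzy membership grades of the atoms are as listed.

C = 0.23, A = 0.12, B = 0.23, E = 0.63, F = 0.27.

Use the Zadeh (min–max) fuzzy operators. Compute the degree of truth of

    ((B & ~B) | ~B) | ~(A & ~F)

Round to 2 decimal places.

0.88

~B = 1 − 0.23 = 0.77
B & ~B = min(a, b) on (0.23, 0.77) = 0.23
~B = 1 − 0.23 = 0.77
(B & ~B) | ~B = max(a, b) on (0.23, 0.77) = 0.77
~F = 1 − 0.27 = 0.73
A & ~F = min(a, b) on (0.12, 0.73) = 0.12
~(A & ~F) = 1 − 0.12 = 0.88
((B & ~B) | ~B) | ~(A & ~F) = max(a, b) on (0.77, 0.88) = 0.88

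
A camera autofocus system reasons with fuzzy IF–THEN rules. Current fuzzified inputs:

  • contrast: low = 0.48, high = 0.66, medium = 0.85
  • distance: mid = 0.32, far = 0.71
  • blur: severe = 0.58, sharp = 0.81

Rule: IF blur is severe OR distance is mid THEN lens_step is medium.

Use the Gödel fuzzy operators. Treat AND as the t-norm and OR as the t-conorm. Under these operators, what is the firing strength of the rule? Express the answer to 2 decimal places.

0.58

firing strength: severe=0.58, mid=0.32; OR[max(a, b)] → w = 0.58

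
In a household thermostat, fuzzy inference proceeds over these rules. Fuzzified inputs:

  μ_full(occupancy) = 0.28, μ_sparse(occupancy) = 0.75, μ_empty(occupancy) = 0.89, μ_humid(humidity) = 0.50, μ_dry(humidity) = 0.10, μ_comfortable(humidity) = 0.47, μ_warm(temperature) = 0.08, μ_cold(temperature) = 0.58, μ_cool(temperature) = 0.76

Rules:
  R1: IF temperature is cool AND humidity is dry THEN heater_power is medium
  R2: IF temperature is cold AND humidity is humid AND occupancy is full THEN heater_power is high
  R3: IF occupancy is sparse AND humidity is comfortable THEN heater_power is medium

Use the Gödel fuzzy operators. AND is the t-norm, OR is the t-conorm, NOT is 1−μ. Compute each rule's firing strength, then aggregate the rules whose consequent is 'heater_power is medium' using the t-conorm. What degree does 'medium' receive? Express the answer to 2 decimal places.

R1: cool=0.76, dry=0.10; AND[min(a, b)] → w = 0.10
R2: cold=0.58, humid=0.50, full=0.28; AND[min(a, b)] → w = 0.28
R3: sparse=0.75, comfortable=0.47; AND[min(a, b)] → w = 0.47
Rules with consequent 'medium': {R1, R3} → strengths 0.10, 0.47
Aggregate via t-conorm [max(a, b)]: 0.47

0.47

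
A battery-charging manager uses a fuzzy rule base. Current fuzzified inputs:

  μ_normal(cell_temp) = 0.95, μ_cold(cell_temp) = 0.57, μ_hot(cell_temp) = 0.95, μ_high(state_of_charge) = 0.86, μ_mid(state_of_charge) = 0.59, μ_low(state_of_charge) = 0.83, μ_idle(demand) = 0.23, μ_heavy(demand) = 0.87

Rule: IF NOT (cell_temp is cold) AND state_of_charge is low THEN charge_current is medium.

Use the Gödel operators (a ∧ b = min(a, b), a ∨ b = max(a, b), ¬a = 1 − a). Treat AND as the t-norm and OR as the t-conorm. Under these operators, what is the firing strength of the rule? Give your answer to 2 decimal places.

0.43

firing strength: ¬cold=1−0.57=0.43, low=0.83; AND[min(a, b)] → w = 0.43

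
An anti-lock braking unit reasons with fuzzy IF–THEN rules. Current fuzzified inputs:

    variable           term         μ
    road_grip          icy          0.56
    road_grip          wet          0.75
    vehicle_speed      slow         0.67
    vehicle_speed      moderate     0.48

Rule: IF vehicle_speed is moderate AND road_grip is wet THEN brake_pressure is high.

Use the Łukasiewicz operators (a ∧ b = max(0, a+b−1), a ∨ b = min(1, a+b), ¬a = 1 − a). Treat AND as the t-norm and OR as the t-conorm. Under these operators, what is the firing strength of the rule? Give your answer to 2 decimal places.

firing strength: moderate=0.48, wet=0.75; AND[max(0, a+b−1)] → w = 0.23

0.23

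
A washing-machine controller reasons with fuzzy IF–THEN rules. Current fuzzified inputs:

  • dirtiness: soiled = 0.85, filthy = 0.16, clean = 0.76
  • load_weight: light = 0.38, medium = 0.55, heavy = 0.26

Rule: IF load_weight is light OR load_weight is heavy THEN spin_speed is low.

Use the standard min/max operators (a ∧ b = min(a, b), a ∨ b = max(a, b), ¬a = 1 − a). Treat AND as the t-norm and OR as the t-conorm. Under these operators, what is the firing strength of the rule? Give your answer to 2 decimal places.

firing strength: light=0.38, heavy=0.26; OR[max(a, b)] → w = 0.38

0.38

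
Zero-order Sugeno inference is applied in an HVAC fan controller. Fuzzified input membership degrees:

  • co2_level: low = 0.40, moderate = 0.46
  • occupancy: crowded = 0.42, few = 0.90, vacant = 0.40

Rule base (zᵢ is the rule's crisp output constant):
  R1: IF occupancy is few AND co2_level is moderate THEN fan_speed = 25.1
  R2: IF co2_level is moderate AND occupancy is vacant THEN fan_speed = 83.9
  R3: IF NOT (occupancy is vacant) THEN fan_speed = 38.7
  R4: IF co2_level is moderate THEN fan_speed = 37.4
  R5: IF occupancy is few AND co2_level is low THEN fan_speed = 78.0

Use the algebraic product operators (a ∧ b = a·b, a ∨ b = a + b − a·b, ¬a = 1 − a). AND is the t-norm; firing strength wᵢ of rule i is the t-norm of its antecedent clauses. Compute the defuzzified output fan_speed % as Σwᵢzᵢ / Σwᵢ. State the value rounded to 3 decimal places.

46.746

R1 (z=25.1): few=0.90, moderate=0.46; AND[a·b] → w = 0.4140
R2 (z=83.9): moderate=0.46, vacant=0.40; AND[a·b] → w = 0.1840
R3 (z=38.7): ¬vacant=1−0.40=0.60 → w = 0.6000
R4 (z=37.4): moderate=0.46 → w = 0.4600
R5 (z=78.0): few=0.90, low=0.40; AND[a·b] → w = 0.3600
Weighted average = (0.4140·25.1 + 0.1840·83.9 + 0.6000·38.7 + 0.4600·37.4 + 0.3600·78.0) / (0.4140 + 0.1840 + 0.6000 + 0.4600 + 0.3600)
  = 94.3330 / 2.0180 = 46.746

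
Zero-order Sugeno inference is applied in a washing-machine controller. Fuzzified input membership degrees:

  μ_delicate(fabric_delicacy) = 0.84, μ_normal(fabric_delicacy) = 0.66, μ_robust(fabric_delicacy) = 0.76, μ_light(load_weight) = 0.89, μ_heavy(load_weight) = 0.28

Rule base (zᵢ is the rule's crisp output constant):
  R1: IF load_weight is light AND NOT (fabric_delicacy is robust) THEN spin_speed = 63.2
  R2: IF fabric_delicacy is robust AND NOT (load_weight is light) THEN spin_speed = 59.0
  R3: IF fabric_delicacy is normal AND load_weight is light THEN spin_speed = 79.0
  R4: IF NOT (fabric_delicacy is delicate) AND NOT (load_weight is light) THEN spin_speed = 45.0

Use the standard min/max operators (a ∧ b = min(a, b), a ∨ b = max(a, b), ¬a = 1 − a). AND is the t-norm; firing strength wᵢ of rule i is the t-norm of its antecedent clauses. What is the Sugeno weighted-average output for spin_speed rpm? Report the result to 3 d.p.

70.311

R1 (z=63.2): light=0.89, ¬robust=1−0.76=0.24; AND[min(a, b)] → w = 0.24
R2 (z=59.0): robust=0.76, ¬light=1−0.89=0.11; AND[min(a, b)] → w = 0.11
R3 (z=79.0): normal=0.66, light=0.89; AND[min(a, b)] → w = 0.66
R4 (z=45.0): ¬delicate=1−0.84=0.16, ¬light=1−0.89=0.11; AND[min(a, b)] → w = 0.11
Weighted average = (0.24·63.2 + 0.11·59.0 + 0.66·79.0 + 0.11·45.0) / (0.24 + 0.11 + 0.66 + 0.11)
  = 78.7480 / 1.1200 = 70.311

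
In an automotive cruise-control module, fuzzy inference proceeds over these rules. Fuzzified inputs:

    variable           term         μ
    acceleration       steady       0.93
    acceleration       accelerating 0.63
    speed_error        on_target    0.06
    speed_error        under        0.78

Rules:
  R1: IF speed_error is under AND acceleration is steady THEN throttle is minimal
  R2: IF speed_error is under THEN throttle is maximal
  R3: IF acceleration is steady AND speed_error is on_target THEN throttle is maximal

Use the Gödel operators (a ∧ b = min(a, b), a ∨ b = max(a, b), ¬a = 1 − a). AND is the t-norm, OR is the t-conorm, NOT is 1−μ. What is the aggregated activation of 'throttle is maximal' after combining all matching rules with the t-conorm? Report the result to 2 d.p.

0.78

R1: under=0.78, steady=0.93; AND[min(a, b)] → w = 0.78
R2: under=0.78 → w = 0.78
R3: steady=0.93, on_target=0.06; AND[min(a, b)] → w = 0.06
Rules with consequent 'maximal': {R2, R3} → strengths 0.78, 0.06
Aggregate via t-conorm [max(a, b)]: 0.78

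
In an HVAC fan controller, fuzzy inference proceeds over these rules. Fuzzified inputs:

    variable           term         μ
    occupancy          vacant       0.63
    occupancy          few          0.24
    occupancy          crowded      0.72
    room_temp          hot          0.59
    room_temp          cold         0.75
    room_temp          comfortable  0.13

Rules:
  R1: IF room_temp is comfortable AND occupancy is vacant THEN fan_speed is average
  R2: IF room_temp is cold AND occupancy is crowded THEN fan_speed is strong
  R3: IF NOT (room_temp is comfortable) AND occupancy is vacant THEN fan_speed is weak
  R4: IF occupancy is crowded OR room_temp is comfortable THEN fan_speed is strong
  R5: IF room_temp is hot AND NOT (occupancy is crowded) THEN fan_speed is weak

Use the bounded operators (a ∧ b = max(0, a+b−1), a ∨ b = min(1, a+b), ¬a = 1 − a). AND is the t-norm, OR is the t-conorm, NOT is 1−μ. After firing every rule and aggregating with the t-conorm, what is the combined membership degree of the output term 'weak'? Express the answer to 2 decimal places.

0.50

R1: comfortable=0.13, vacant=0.63; AND[max(0, a+b−1)] → w = 0.00
R2: cold=0.75, crowded=0.72; AND[max(0, a+b−1)] → w = 0.47
R3: ¬comfortable=1−0.13=0.87, vacant=0.63; AND[max(0, a+b−1)] → w = 0.50
R4: crowded=0.72, comfortable=0.13; OR[min(1, a+b)] → w = 0.85
R5: hot=0.59, ¬crowded=1−0.72=0.28; AND[max(0, a+b−1)] → w = 0.00
Rules with consequent 'weak': {R3, R5} → strengths 0.50, 0.00
Aggregate via t-conorm [min(1, a+b)]: 0.50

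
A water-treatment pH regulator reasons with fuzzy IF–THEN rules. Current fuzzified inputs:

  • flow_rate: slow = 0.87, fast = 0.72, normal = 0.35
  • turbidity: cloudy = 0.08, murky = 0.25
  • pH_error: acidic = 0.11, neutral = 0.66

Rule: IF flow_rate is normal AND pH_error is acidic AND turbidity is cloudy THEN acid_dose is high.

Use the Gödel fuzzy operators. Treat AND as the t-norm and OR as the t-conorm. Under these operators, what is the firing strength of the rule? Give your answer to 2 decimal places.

firing strength: normal=0.35, acidic=0.11, cloudy=0.08; AND[min(a, b)] → w = 0.08

0.08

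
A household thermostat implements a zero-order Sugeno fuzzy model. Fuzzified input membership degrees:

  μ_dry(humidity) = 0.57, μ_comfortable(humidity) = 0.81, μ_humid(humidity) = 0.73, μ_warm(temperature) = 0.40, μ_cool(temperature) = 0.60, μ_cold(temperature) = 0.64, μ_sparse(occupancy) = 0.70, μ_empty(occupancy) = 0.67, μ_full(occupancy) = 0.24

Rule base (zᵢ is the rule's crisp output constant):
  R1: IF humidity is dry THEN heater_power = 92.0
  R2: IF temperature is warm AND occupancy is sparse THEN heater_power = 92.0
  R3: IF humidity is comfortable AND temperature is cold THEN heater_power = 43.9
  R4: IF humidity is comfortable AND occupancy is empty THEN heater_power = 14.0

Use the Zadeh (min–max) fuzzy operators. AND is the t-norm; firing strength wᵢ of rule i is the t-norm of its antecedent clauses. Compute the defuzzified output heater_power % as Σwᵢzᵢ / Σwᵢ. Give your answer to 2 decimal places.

R1 (z=92.0): dry=0.57 → w = 0.57
R2 (z=92.0): warm=0.40, sparse=0.70; AND[min(a, b)] → w = 0.40
R3 (z=43.9): comfortable=0.81, cold=0.64; AND[min(a, b)] → w = 0.64
R4 (z=14.0): comfortable=0.81, empty=0.67; AND[min(a, b)] → w = 0.67
Weighted average = (0.57·92.0 + 0.40·92.0 + 0.64·43.9 + 0.67·14.0) / (0.57 + 0.40 + 0.64 + 0.67)
  = 126.7160 / 2.2800 = 55.58

55.58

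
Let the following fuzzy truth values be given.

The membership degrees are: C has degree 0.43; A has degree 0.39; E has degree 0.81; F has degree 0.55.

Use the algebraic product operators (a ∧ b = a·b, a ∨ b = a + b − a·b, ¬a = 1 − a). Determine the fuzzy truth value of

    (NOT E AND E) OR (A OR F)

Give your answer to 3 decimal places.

0.768

NOT E = 1 − 0.8100 = 0.1900
NOT E AND E = a·b on (0.1900, 0.8100) = 0.1539
A OR F = a + b − a·b on (0.3900, 0.5500) = 0.7255
(NOT E AND E) OR (A OR F) = a + b − a·b on (0.1539, 0.7255) = 0.7677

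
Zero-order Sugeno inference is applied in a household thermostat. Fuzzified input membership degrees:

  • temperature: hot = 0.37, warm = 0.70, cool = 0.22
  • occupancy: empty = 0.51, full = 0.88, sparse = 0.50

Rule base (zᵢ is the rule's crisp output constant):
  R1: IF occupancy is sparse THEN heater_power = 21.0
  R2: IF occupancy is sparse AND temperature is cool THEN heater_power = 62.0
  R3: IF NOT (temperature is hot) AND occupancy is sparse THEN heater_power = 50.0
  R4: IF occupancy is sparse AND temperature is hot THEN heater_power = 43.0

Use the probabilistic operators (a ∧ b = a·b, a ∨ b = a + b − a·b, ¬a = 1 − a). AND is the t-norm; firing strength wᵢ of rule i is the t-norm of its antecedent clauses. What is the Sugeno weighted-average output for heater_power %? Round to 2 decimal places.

R1 (z=21.0): sparse=0.50 → w = 0.5000
R2 (z=62.0): sparse=0.50, cool=0.22; AND[a·b] → w = 0.1100
R3 (z=50.0): ¬hot=1−0.37=0.63, sparse=0.50; AND[a·b] → w = 0.3150
R4 (z=43.0): sparse=0.50, hot=0.37; AND[a·b] → w = 0.1850
Weighted average = (0.5000·21.0 + 0.1100·62.0 + 0.3150·50.0 + 0.1850·43.0) / (0.5000 + 0.1100 + 0.3150 + 0.1850)
  = 41.0250 / 1.1100 = 36.96

36.96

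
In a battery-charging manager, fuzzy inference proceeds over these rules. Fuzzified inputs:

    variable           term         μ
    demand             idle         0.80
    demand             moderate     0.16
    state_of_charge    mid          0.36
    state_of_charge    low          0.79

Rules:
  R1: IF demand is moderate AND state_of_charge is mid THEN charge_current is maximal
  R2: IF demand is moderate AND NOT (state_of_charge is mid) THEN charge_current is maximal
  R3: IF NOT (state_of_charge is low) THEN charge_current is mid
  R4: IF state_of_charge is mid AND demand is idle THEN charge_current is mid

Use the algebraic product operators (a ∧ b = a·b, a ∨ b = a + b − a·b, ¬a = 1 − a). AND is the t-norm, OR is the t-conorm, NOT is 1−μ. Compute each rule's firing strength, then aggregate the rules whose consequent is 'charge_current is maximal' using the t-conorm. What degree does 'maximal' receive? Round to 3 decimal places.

R1: moderate=0.16, mid=0.36; AND[a·b] → w = 0.0576
R2: moderate=0.16, ¬mid=1−0.36=0.64; AND[a·b] → w = 0.1024
R3: ¬low=1−0.79=0.21 → w = 0.2100
R4: mid=0.36, idle=0.80; AND[a·b] → w = 0.2880
Rules with consequent 'maximal': {R1, R2} → strengths 0.0576, 0.1024
Aggregate via t-conorm [a + b − a·b]: 0.1541

0.154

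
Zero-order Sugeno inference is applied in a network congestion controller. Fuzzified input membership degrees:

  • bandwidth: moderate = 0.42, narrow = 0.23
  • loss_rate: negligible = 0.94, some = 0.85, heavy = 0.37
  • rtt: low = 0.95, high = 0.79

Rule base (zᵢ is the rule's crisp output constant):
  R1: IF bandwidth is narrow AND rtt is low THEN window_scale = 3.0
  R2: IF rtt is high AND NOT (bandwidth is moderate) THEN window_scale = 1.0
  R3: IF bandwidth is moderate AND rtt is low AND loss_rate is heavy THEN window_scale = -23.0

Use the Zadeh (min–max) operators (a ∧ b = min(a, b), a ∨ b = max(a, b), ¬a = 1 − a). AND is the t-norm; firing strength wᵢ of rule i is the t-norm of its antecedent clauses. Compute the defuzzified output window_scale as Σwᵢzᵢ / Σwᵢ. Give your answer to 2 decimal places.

R1 (z=3.0): narrow=0.23, low=0.95; AND[min(a, b)] → w = 0.23
R2 (z=1.0): high=0.79, ¬moderate=1−0.42=0.58; AND[min(a, b)] → w = 0.58
R3 (z=-23.0): moderate=0.42, low=0.95, heavy=0.37; AND[min(a, b)] → w = 0.37
Weighted average = (0.23·3.0 + 0.58·1.0 + 0.37·-23.0) / (0.23 + 0.58 + 0.37)
  = -7.2400 / 1.1800 = -6.14

-6.14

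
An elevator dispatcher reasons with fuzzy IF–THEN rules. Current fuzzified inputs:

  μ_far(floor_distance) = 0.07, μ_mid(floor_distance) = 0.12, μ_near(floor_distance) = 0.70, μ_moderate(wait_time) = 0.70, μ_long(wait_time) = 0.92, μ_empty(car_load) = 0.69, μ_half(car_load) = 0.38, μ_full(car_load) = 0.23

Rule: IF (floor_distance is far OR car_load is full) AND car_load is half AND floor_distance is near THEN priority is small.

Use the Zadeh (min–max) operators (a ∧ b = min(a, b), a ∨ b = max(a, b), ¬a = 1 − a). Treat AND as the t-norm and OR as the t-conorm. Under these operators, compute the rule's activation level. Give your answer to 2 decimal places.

firing strength: (far=0.07 OR full=0.23) = 0.23; AND[min(a, b)] with half=0.38, near=0.70 → w = 0.23

0.23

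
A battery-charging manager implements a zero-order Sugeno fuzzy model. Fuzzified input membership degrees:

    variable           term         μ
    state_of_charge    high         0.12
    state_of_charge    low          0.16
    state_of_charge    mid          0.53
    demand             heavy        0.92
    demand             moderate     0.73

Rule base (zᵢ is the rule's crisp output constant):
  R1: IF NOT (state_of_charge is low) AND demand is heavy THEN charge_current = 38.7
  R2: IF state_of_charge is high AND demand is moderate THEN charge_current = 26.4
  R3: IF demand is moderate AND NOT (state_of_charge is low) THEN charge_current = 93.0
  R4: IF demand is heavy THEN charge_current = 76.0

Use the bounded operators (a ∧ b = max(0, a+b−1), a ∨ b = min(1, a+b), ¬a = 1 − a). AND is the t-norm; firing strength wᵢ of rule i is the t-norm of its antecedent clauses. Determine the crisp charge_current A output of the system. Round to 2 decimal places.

67.71

R1 (z=38.7): ¬low=1−0.16=0.84, heavy=0.92; AND[max(0, a+b−1)] → w = 0.76
R2 (z=26.4): high=0.12, moderate=0.73; AND[max(0, a+b−1)] → w = 0.00
R3 (z=93.0): moderate=0.73, ¬low=1−0.16=0.84; AND[max(0, a+b−1)] → w = 0.57
R4 (z=76.0): heavy=0.92 → w = 0.92
Weighted average = (0.76·38.7 + 0.00·26.4 + 0.57·93.0 + 0.92·76.0) / (0.76 + 0.00 + 0.57 + 0.92)
  = 152.3420 / 2.2500 = 67.71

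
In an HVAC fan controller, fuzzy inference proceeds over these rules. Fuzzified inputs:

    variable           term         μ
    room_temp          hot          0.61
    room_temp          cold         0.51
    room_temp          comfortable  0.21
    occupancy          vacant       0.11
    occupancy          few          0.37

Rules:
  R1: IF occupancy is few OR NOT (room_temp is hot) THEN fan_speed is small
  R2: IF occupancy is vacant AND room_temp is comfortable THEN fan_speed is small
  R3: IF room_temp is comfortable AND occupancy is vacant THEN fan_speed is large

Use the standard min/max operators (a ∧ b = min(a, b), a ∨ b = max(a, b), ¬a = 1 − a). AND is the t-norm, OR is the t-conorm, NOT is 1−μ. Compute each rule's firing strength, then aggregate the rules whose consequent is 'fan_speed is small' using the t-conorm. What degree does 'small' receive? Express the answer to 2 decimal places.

0.39

R1: few=0.37, ¬hot=1−0.61=0.39; OR[max(a, b)] → w = 0.39
R2: vacant=0.11, comfortable=0.21; AND[min(a, b)] → w = 0.11
R3: comfortable=0.21, vacant=0.11; AND[min(a, b)] → w = 0.11
Rules with consequent 'small': {R1, R2} → strengths 0.39, 0.11
Aggregate via t-conorm [max(a, b)]: 0.39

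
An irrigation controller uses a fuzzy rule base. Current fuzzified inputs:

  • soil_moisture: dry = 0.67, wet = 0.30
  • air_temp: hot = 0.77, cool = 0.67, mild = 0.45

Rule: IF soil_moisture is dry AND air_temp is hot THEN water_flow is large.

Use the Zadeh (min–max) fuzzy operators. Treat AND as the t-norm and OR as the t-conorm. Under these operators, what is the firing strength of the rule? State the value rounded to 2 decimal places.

firing strength: dry=0.67, hot=0.77; AND[min(a, b)] → w = 0.67

0.67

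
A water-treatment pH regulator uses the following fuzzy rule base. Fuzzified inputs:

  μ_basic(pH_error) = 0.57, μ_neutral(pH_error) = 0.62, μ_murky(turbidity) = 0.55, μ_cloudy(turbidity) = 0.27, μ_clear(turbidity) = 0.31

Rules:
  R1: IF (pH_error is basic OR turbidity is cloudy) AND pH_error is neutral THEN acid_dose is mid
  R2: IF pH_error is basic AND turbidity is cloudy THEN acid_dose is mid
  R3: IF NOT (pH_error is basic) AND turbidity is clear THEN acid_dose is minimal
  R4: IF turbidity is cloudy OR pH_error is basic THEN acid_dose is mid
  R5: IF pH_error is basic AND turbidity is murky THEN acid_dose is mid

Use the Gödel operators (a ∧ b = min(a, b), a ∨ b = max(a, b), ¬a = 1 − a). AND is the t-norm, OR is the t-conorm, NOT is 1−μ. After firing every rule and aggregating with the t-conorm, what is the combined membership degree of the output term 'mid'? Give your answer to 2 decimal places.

R1: (basic=0.57 OR cloudy=0.27) = 0.57; AND[min(a, b)] with neutral=0.62 → w = 0.57
R2: basic=0.57, cloudy=0.27; AND[min(a, b)] → w = 0.27
R3: ¬basic=1−0.57=0.43, clear=0.31; AND[min(a, b)] → w = 0.31
R4: cloudy=0.27, basic=0.57; OR[max(a, b)] → w = 0.57
R5: basic=0.57, murky=0.55; AND[min(a, b)] → w = 0.55
Rules with consequent 'mid': {R1, R2, R4, R5} → strengths 0.57, 0.27, 0.57, 0.55
Aggregate via t-conorm [max(a, b)]: 0.57

0.57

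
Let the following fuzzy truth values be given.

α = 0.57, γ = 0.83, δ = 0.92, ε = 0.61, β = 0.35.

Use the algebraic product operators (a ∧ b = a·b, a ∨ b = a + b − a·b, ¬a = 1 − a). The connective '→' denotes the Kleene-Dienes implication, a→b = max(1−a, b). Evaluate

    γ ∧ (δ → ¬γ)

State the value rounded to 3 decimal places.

¬γ = 1 − 0.8300 = 0.1700
δ → ¬γ  [Kleene-Dienes: max(1−a, b)] with a=0.9200, b=0.1700 → 0.1700
γ ∧ (δ → ¬γ) = a·b on (0.8300, 0.1700) = 0.1411

0.141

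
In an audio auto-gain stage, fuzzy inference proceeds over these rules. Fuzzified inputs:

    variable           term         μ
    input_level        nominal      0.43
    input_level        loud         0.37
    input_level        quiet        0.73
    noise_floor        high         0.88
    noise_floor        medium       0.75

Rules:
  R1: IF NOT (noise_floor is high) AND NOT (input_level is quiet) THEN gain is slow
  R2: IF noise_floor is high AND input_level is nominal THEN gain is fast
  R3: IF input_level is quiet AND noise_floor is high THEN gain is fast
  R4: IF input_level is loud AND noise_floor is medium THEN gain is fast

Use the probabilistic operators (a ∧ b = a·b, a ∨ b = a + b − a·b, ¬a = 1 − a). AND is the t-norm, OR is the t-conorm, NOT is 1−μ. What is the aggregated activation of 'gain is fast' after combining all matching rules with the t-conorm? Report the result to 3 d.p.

0.839

R1: ¬high=1−0.88=0.12, ¬quiet=1−0.73=0.27; AND[a·b] → w = 0.0324
R2: high=0.88, nominal=0.43; AND[a·b] → w = 0.3784
R3: quiet=0.73, high=0.88; AND[a·b] → w = 0.6424
R4: loud=0.37, medium=0.75; AND[a·b] → w = 0.2775
Rules with consequent 'fast': {R2, R3, R4} → strengths 0.3784, 0.6424, 0.2775
Aggregate via t-conorm [a + b − a·b]: 0.8394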